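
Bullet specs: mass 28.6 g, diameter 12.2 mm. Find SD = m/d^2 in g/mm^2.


SD = m/d^2 = 28.6/12.2^2 = 0.1922 g/mm^2

0.1922 g/mm^2


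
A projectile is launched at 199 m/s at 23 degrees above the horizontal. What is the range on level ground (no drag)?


R = v0^2 * sin(2*theta) / g = 199^2 * sin(2*23°) / 9.81 = 2904 m

2904 m


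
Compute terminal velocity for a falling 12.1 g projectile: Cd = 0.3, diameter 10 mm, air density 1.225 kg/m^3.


A = pi*(d/2)^2 = pi*(10/2000)^2 = 7.85398e-05 m^2
vt = sqrt(2mg/(Cd*rho*A)) = sqrt(2*0.0121*9.81/(0.3 * 1.225 * 7.85398e-05)) = 90.69 m/s

90.69 m/s


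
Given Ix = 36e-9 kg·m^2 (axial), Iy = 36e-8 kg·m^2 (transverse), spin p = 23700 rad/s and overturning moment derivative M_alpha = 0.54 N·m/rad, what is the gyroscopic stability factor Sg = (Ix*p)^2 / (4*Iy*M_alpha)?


Sg = Ix^2 * p^2 / (4 * Iy * M_alpha) = (36e-9)^2 * 23700^2 / (4 * 36e-8 * 0.54) = 0.9362

0.9362


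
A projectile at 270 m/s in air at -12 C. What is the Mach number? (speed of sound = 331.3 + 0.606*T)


a = 331.3 + 0.606*(-12) = 324.028 m/s
M = v/a = 270/324.028 = 0.8333

0.8333


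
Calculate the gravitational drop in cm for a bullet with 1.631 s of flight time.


drop = 0.5*g*t^2 = 0.5*9.81*1.631^2 = 13.0481 m ≈ 1305 cm

1305 cm


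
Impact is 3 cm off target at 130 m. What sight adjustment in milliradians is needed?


1 mrad subtends 1 cm per 10 m of range, so adj = error_cm / (dist_m / 10) = 3 / (130/10) = 0.2308 mrad

0.2308 mrad


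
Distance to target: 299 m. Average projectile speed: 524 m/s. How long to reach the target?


t = d/v = 299/524 = 0.5706 s

0.5706 s


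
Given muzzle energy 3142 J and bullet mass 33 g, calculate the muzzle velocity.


v = sqrt(2*E/m) = sqrt(2*3142/0.033) = 436.4 m/s

436.4 m/s


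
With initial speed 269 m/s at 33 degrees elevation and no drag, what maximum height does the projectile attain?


H = (v0*sin(theta))^2 / (2g) = (269*sin(33°))^2 / (2*9.81) = 1094 m

1094 m


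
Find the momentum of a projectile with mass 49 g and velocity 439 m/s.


p = m*v = 0.049*439 = 21.51 kg·m/s

21.51 kg·m/s


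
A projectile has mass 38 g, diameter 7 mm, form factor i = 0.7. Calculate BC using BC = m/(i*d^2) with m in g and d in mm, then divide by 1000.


BC = m/(i*d^2*1000) = 38/(0.7 * 7^2 * 1000) = 0.001108

0.001108


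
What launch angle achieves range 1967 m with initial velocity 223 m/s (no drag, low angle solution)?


sin(2*theta) = R*g/v0^2 = 1967*9.81/223^2 = 0.388029, theta = arcsin(0.388029)/2 = 11.42°

11.42 degrees


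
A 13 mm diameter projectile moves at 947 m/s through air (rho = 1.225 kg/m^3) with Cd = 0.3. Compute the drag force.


A = pi*(d/2)^2 = pi*(13/2000)^2 = 1.32732e-04 m^2
Fd = 0.5*Cd*rho*A*v^2 = 0.5*0.3*1.225*1.32732e-04*947^2 = 21.87 N

21.87 N


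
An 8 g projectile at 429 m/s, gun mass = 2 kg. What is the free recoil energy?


v_r = m_p*v_p/m_gun = 0.008*429/2 = 1.716 m/s, E_r = 0.5*m_gun*v_r^2 = 0.5*2*1.716^2 = 2.945 J

2.945 J


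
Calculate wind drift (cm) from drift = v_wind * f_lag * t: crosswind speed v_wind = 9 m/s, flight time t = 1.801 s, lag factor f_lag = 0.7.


drift = v_wind * lag * t = 9 * 0.7 * 1.801 = 11.3463 m ≈ 1135 cm

1135 cm


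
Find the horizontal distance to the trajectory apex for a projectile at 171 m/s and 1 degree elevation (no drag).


R = v0^2*sin(2*theta)/g = 171^2*sin(2*1°)/9.81 = 104.026 m
apex_dist = R/2 = 104.026/2 = 52.01 m

52.01 m


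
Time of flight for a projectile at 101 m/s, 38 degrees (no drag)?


T = 2*v0*sin(theta)/g = 2*101*sin(38°)/9.81 = 12.68 s

12.68 s


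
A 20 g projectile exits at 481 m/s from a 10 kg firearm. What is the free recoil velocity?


v_recoil = m_p * v_p / m_gun = 0.02 * 481 / 10 = 0.962 m/s

0.962 m/s


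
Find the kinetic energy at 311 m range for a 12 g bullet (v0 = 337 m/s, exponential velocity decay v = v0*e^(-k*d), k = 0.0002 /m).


v = v0*exp(-k*d) = 337*exp(-0.0002*311) = 316.677 m/s
E = 0.5*m*v^2 = 0.5*0.012*316.677^2 = 601.7 J

601.7 J


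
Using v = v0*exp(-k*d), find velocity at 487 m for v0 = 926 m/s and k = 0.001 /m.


v = v0*exp(-k*d) = 926*exp(-0.001*487) = 569 m/s

569 m/s


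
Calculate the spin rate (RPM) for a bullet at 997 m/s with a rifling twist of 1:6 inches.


twist_m = 6*0.0254 = 0.1524 m
spin = v/twist = 997/0.1524 = 6541.995 rev/s
RPM = spin*60 = 6541.995*60 ≈ 392520 RPM

392520 RPM


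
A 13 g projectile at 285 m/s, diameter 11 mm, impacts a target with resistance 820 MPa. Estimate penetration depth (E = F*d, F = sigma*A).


A = pi*(d/2)^2 = pi*(11/2)^2 = 95.0332 mm^2
E = 0.5*m*v^2 = 0.5*0.013*285^2 = 527.962 J
depth = E/(sigma*A) = 527.962 J / (820 MPa * 95.0332 mm^2) = 527.962/(820 * 95.0332) m = 0.00677507 m ≈ 6.775 mm

6.775 mm


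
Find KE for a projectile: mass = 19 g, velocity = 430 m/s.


E = 0.5*m*v^2 = 0.5*0.019*430^2 = 1757 J

1757 J


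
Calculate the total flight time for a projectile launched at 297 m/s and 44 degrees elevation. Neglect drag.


T = 2*v0*sin(theta)/g = 2*297*sin(44°)/9.81 = 42.06 s

42.06 s


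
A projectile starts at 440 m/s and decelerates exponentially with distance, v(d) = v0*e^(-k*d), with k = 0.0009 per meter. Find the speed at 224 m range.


v = v0*exp(-k*d) = 440*exp(-0.0009*224) = 359.7 m/s

359.7 m/s


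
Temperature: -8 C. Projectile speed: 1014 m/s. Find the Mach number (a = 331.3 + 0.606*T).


a = 331.3 + 0.606*(-8) = 326.452 m/s
M = v/a = 1014/326.452 = 3.106

3.106


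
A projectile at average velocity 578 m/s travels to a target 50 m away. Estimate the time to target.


t = d/v = 50/578 = 0.08651 s

0.08651 s


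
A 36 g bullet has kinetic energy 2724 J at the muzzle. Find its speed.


v = sqrt(2*E/m) = sqrt(2*2724/0.036) = 389 m/s

389 m/s


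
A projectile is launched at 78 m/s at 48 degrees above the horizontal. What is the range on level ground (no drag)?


R = v0^2 * sin(2*theta) / g = 78^2 * sin(2*48°) / 9.81 = 616.8 m

616.8 m


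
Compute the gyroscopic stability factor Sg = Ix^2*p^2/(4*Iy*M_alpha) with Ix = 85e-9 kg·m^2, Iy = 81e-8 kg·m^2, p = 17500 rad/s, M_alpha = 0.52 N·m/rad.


Sg = Ix^2 * p^2 / (4 * Iy * M_alpha) = (85e-9)^2 * 17500^2 / (4 * 81e-8 * 0.52) = 1.313

1.313


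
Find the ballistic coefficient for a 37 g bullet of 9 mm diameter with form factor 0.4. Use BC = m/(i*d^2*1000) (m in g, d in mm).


BC = m/(i*d^2*1000) = 37/(0.4 * 9^2 * 1000) = 0.001142

0.001142


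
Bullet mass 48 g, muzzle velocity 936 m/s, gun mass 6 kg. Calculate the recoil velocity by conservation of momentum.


v_recoil = m_p * v_p / m_gun = 0.048 * 936 / 6 = 7.488 m/s

7.488 m/s


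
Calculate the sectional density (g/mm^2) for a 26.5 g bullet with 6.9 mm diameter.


SD = m/d^2 = 26.5/6.9^2 = 0.5566 g/mm^2

0.5566 g/mm^2


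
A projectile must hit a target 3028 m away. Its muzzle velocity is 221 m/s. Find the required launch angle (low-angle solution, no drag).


sin(2*theta) = R*g/v0^2 = 3028*9.81/221^2 = 0.608191, theta = arcsin(0.608191)/2 = 18.73°

18.73 degrees


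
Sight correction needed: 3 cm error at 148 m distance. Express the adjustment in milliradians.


1 mrad subtends 1 cm per 10 m of range, so adj = error_cm / (dist_m / 10) = 3 / (148/10) = 0.2027 mrad

0.2027 mrad


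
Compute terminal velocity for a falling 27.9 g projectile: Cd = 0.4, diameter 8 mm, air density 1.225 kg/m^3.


A = pi*(d/2)^2 = pi*(8/2000)^2 = 5.02655e-05 m^2
vt = sqrt(2mg/(Cd*rho*A)) = sqrt(2*0.0279*9.81/(0.4 * 1.225 * 5.02655e-05)) = 149.1 m/s

149.1 m/s


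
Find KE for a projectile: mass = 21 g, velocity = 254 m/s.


E = 0.5*m*v^2 = 0.5*0.021*254^2 = 677.4 J

677.4 J


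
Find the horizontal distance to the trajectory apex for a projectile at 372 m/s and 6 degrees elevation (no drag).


R = v0^2*sin(2*theta)/g = 372^2*sin(2*6°)/9.81 = 2932.89 m
apex_dist = R/2 = 2932.89/2 = 1466 m

1466 m


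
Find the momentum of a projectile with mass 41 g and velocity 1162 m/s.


p = m*v = 0.041*1162 = 47.64 kg·m/s

47.64 kg·m/s


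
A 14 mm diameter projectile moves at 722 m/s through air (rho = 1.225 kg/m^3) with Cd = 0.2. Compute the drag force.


A = pi*(d/2)^2 = pi*(14/2000)^2 = 1.53938e-04 m^2
Fd = 0.5*Cd*rho*A*v^2 = 0.5*0.2*1.225*1.53938e-04*722^2 = 9.83 N

9.83 N


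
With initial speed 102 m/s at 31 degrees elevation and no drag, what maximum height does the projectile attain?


H = (v0*sin(theta))^2 / (2g) = (102*sin(31°))^2 / (2*9.81) = 140.7 m

140.7 m


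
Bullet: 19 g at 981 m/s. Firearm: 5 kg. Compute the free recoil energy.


v_r = m_p*v_p/m_gun = 0.019*981/5 = 3.7278 m/s, E_r = 0.5*m_gun*v_r^2 = 0.5*5*3.7278^2 = 34.74 J

34.74 J


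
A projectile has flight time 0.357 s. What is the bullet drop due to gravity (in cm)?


drop = 0.5*g*t^2 = 0.5*9.81*0.357^2 = 0.625137 m ≈ 62.51 cm

62.51 cm


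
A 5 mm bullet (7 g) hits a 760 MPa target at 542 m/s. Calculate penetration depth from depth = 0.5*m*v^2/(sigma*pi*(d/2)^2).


A = pi*(d/2)^2 = pi*(5/2)^2 = 19.635 mm^2
E = 0.5*m*v^2 = 0.5*0.007*542^2 = 1028.17 J
depth = E/(sigma*A) = 1028.17 J / (760 MPa * 19.635 mm^2) = 1028.17/(760 * 19.635) m = 0.0689006 m ≈ 68.9 mm

68.9 mm


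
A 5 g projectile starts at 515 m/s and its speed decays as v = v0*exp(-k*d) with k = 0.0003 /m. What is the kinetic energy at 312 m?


v = v0*exp(-k*d) = 515*exp(-0.0003*312) = 468.983 m/s
E = 0.5*m*v^2 = 0.5*0.005*468.983^2 = 549.9 J

549.9 J


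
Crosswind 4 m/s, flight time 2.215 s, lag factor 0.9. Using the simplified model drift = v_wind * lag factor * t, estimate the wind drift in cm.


drift = v_wind * lag * t = 4 * 0.9 * 2.215 = 7.974 m ≈ 797.4 cm

797.4 cm


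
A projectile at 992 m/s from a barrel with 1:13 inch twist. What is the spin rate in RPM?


twist_m = 13*0.0254 = 0.3302 m
spin = v/twist = 992/0.3302 = 3004.24 rev/s
RPM = spin*60 = 3004.24*60 ≈ 180254 RPM

180254 RPM


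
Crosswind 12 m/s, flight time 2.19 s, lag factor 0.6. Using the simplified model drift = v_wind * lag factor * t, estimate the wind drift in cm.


drift = v_wind * lag * t = 12 * 0.6 * 2.19 = 15.768 m ≈ 1577 cm

1577 cm


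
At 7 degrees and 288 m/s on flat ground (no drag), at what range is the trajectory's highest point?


R = v0^2*sin(2*theta)/g = 288^2*sin(2*7°)/9.81 = 2045.46 m
apex_dist = R/2 = 2045.46/2 = 1023 m

1023 m


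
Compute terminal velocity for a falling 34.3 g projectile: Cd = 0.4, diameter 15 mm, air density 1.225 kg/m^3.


A = pi*(d/2)^2 = pi*(15/2000)^2 = 1.76715e-04 m^2
vt = sqrt(2mg/(Cd*rho*A)) = sqrt(2*0.0343*9.81/(0.4 * 1.225 * 1.76715e-04)) = 88.16 m/s

88.16 m/s


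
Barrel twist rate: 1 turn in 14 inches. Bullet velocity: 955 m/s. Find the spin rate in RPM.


twist_m = 14*0.0254 = 0.3556 m
spin = v/twist = 955/0.3556 = 2685.602 rev/s
RPM = spin*60 = 2685.602*60 ≈ 161136 RPM

161136 RPM


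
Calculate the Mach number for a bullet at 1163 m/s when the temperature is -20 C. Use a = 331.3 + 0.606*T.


a = 331.3 + 0.606*(-20) = 319.18 m/s
M = v/a = 1163/319.18 = 3.644

3.644


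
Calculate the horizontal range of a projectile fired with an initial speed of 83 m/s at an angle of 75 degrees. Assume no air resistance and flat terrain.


R = v0^2 * sin(2*theta) / g = 83^2 * sin(2*75°) / 9.81 = 351.1 m

351.1 m


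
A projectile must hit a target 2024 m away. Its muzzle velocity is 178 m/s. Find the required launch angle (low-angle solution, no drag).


sin(2*theta) = R*g/v0^2 = 2024*9.81/178^2 = 0.626671, theta = arcsin(0.626671)/2 = 19.4°

19.4 degrees


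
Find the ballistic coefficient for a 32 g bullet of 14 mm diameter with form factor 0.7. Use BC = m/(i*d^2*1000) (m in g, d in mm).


BC = m/(i*d^2*1000) = 32/(0.7 * 14^2 * 1000) = 0.0002332

0.0002332


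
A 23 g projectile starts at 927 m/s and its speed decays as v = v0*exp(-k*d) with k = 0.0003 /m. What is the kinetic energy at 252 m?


v = v0*exp(-k*d) = 927*exp(-0.0003*252) = 859.502 m/s
E = 0.5*m*v^2 = 0.5*0.023*859.502^2 = 8496 J

8496 J


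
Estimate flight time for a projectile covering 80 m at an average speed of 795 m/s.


t = d/v = 80/795 = 0.1006 s

0.1006 s


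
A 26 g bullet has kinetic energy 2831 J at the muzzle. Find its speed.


v = sqrt(2*E/m) = sqrt(2*2831/0.026) = 466.7 m/s

466.7 m/s


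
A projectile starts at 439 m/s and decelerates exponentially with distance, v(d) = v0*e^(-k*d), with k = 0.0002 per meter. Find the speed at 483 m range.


v = v0*exp(-k*d) = 439*exp(-0.0002*483) = 398.6 m/s

398.6 m/s


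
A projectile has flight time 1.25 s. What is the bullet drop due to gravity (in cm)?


drop = 0.5*g*t^2 = 0.5*9.81*1.25^2 = 7.66406 m ≈ 766.4 cm

766.4 cm


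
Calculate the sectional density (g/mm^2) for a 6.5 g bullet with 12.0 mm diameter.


SD = m/d^2 = 6.5/12.0^2 = 0.04514 g/mm^2

0.04514 g/mm^2


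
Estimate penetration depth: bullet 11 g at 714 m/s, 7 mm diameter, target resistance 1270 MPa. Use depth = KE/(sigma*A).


A = pi*(d/2)^2 = pi*(7/2)^2 = 38.4845 mm^2
E = 0.5*m*v^2 = 0.5*0.011*714^2 = 2803.88 J
depth = E/(sigma*A) = 2803.88 J / (1270 MPa * 38.4845 mm^2) = 2803.88/(1270 * 38.4845) m = 0.057368 m ≈ 57.37 mm

57.37 mm


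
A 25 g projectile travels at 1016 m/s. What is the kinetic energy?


E = 0.5*m*v^2 = 0.5*0.025*1016^2 = 12903 J

12903 J


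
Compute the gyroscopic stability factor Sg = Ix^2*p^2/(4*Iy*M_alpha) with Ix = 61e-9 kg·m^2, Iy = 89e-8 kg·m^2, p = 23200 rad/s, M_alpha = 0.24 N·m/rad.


Sg = Ix^2 * p^2 / (4 * Iy * M_alpha) = (61e-9)^2 * 23200^2 / (4 * 89e-8 * 0.24) = 2.344

2.344


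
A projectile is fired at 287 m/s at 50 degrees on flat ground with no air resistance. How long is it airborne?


T = 2*v0*sin(theta)/g = 2*287*sin(50°)/9.81 = 44.82 s

44.82 s


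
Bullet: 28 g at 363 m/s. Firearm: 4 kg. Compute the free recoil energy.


v_r = m_p*v_p/m_gun = 0.028*363/4 = 2.541 m/s, E_r = 0.5*m_gun*v_r^2 = 0.5*4*2.541^2 = 12.91 J

12.91 J


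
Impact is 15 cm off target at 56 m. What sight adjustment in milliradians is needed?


1 mrad subtends 1 cm per 10 m of range, so adj = error_cm / (dist_m / 10) = 15 / (56/10) = 2.679 mrad

2.679 mrad


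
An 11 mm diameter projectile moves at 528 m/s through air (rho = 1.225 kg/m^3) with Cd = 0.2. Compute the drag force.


A = pi*(d/2)^2 = pi*(11/2000)^2 = 9.50332e-05 m^2
Fd = 0.5*Cd*rho*A*v^2 = 0.5*0.2*1.225*9.50332e-05*528^2 = 3.245 N

3.245 N


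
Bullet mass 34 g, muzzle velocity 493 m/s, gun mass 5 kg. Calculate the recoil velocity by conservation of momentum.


v_recoil = m_p * v_p / m_gun = 0.034 * 493 / 5 = 3.352 m/s

3.352 m/s


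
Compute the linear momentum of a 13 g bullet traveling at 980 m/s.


p = m*v = 0.013*980 = 12.74 kg·m/s

12.74 kg·m/s


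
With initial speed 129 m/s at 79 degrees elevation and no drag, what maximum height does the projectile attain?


H = (v0*sin(theta))^2 / (2g) = (129*sin(79°))^2 / (2*9.81) = 817.3 m

817.3 m


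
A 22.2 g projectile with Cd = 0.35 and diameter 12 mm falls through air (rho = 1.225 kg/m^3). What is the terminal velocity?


A = pi*(d/2)^2 = pi*(12/2000)^2 = 1.13097e-04 m^2
vt = sqrt(2mg/(Cd*rho*A)) = sqrt(2*0.0222*9.81/(0.35 * 1.225 * 1.13097e-04)) = 94.78 m/s

94.78 m/s


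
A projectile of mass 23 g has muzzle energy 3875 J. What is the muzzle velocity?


v = sqrt(2*E/m) = sqrt(2*3875/0.023) = 580.5 m/s

580.5 m/s


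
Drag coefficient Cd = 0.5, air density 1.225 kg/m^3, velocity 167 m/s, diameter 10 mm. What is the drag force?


A = pi*(d/2)^2 = pi*(10/2000)^2 = 7.85398e-05 m^2
Fd = 0.5*Cd*rho*A*v^2 = 0.5*0.5*1.225*7.85398e-05*167^2 = 0.6708 N

0.6708 N


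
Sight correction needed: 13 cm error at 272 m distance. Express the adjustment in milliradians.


1 mrad subtends 1 cm per 10 m of range, so adj = error_cm / (dist_m / 10) = 13 / (272/10) = 0.4779 mrad

0.4779 mrad


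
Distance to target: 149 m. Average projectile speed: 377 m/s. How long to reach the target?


t = d/v = 149/377 = 0.3952 s

0.3952 s


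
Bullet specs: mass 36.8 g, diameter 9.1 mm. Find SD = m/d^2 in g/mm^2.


SD = m/d^2 = 36.8/9.1^2 = 0.4444 g/mm^2

0.4444 g/mm^2


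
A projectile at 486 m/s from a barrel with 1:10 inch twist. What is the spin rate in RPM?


twist_m = 10*0.0254 = 0.254 m
spin = v/twist = 486/0.254 = 1913.386 rev/s
RPM = spin*60 = 1913.386*60 ≈ 114803 RPM

114803 RPM


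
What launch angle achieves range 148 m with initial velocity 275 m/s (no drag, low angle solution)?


sin(2*theta) = R*g/v0^2 = 148*9.81/275^2 = 0.0191984, theta = arcsin(0.0191984)/2 = 0.55°

0.55 degrees


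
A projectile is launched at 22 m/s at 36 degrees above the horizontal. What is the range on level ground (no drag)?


R = v0^2 * sin(2*theta) / g = 22^2 * sin(2*36°) / 9.81 = 46.92 m

46.92 m


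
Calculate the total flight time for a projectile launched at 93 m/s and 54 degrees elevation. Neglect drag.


T = 2*v0*sin(theta)/g = 2*93*sin(54°)/9.81 = 15.34 s

15.34 s


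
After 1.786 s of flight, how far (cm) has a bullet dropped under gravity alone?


drop = 0.5*g*t^2 = 0.5*9.81*1.786^2 = 15.6459 m ≈ 1565 cm

1565 cm


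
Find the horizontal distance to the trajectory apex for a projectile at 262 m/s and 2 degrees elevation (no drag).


R = v0^2*sin(2*theta)/g = 262^2*sin(2*2°)/9.81 = 488.11 m
apex_dist = R/2 = 488.11/2 = 244.1 m

244.1 m


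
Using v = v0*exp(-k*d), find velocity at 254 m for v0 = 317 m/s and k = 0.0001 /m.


v = v0*exp(-k*d) = 317*exp(-0.0001*254) = 309 m/s

309 m/s


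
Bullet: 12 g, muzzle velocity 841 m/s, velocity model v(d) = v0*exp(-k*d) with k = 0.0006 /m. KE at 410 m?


v = v0*exp(-k*d) = 841*exp(-0.0006*410) = 657.597 m/s
E = 0.5*m*v^2 = 0.5*0.012*657.597^2 = 2595 J

2595 J


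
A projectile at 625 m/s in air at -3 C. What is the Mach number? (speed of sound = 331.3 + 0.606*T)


a = 331.3 + 0.606*(-3) = 329.482 m/s
M = v/a = 625/329.482 = 1.897

1.897


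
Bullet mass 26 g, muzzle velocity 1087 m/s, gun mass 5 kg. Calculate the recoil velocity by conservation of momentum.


v_recoil = m_p * v_p / m_gun = 0.026 * 1087 / 5 = 5.652 m/s

5.652 m/s


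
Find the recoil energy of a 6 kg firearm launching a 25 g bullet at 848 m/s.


v_r = m_p*v_p/m_gun = 0.025*848/6 = 3.53333 m/s, E_r = 0.5*m_gun*v_r^2 = 0.5*6*3.53333^2 = 37.45 J

37.45 J


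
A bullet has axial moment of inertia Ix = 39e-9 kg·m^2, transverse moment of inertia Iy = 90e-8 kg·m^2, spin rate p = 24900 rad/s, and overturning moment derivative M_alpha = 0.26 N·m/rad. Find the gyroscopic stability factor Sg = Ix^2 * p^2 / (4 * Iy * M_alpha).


Sg = Ix^2 * p^2 / (4 * Iy * M_alpha) = (39e-9)^2 * 24900^2 / (4 * 90e-8 * 0.26) = 1.008

1.008


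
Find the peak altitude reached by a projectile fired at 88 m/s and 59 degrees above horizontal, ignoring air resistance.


H = (v0*sin(theta))^2 / (2g) = (88*sin(59°))^2 / (2*9.81) = 290 m

290 m


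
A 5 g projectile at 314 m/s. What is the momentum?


p = m*v = 0.005*314 = 1.57 kg·m/s

1.57 kg·m/s


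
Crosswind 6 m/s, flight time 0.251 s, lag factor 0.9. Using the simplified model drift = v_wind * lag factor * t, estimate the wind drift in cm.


drift = v_wind * lag * t = 6 * 0.9 * 0.251 = 1.3554 m ≈ 135.5 cm

135.5 cm


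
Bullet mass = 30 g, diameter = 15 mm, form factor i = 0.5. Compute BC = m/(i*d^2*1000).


BC = m/(i*d^2*1000) = 30/(0.5 * 15^2 * 1000) = 0.0002667

0.0002667


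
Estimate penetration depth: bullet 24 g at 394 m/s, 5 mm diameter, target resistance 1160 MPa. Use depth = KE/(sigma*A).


A = pi*(d/2)^2 = pi*(5/2)^2 = 19.635 mm^2
E = 0.5*m*v^2 = 0.5*0.024*394^2 = 1862.83 J
depth = E/(sigma*A) = 1862.83 J / (1160 MPa * 19.635 mm^2) = 1862.83/(1160 * 19.635) m = 0.0817873 m ≈ 81.79 mm

81.79 mm


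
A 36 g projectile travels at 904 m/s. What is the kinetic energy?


E = 0.5*m*v^2 = 0.5*0.036*904^2 = 14710 J

14710 J


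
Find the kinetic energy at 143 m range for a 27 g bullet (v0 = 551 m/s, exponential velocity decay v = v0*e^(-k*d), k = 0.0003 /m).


v = v0*exp(-k*d) = 551*exp(-0.0003*143) = 527.862 m/s
E = 0.5*m*v^2 = 0.5*0.027*527.862^2 = 3762 J

3762 J


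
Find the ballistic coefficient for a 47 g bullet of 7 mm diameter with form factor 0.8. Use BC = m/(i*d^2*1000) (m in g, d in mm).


BC = m/(i*d^2*1000) = 47/(0.8 * 7^2 * 1000) = 0.001199

0.001199


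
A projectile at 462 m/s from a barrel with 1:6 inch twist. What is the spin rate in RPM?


twist_m = 6*0.0254 = 0.1524 m
spin = v/twist = 462/0.1524 = 3031.496 rev/s
RPM = spin*60 = 3031.496*60 ≈ 181890 RPM

181890 RPM


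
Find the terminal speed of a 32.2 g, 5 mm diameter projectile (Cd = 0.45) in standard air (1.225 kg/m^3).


A = pi*(d/2)^2 = pi*(5/2000)^2 = 1.96350e-05 m^2
vt = sqrt(2mg/(Cd*rho*A)) = sqrt(2*0.0322*9.81/(0.45 * 1.225 * 1.96350e-05)) = 241.6 m/s

241.6 m/s


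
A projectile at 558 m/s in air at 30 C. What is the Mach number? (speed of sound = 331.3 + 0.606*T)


a = 331.3 + 0.606*(30) = 349.48 m/s
M = v/a = 558/349.48 = 1.597

1.597


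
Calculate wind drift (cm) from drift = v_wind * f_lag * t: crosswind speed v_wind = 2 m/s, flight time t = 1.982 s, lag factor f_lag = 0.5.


drift = v_wind * lag * t = 2 * 0.5 * 1.982 = 1.982 m ≈ 198.2 cm

198.2 cm


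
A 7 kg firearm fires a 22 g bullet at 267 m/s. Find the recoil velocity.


v_recoil = m_p * v_p / m_gun = 0.022 * 267 / 7 = 0.8391 m/s

0.8391 m/s


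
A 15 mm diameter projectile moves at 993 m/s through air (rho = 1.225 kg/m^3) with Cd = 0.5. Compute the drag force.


A = pi*(d/2)^2 = pi*(15/2000)^2 = 1.76715e-04 m^2
Fd = 0.5*Cd*rho*A*v^2 = 0.5*0.5*1.225*1.76715e-04*993^2 = 53.36 N

53.36 N


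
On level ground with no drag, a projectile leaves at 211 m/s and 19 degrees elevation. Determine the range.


R = v0^2 * sin(2*theta) / g = 211^2 * sin(2*19°) / 9.81 = 2794 m

2794 m


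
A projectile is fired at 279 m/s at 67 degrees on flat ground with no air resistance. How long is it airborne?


T = 2*v0*sin(theta)/g = 2*279*sin(67°)/9.81 = 52.36 s

52.36 s


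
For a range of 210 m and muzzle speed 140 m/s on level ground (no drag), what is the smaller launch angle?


sin(2*theta) = R*g/v0^2 = 210*9.81/140^2 = 0.105107, theta = arcsin(0.105107)/2 = 3.017°

3.017 degrees


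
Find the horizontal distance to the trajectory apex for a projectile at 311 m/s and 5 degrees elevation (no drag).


R = v0^2*sin(2*theta)/g = 311^2*sin(2*5°)/9.81 = 1712.07 m
apex_dist = R/2 = 1712.07/2 = 856 m

856 m


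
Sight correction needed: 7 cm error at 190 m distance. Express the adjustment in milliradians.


1 mrad subtends 1 cm per 10 m of range, so adj = error_cm / (dist_m / 10) = 7 / (190/10) = 0.3684 mrad

0.3684 mrad


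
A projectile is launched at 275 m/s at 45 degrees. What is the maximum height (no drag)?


H = (v0*sin(theta))^2 / (2g) = (275*sin(45°))^2 / (2*9.81) = 1927 m

1927 m


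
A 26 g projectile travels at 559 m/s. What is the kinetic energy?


E = 0.5*m*v^2 = 0.5*0.026*559^2 = 4062 J

4062 J


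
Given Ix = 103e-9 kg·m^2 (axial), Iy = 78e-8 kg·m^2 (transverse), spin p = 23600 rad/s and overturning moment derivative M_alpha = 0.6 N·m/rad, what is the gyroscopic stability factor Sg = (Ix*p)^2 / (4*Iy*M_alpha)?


Sg = Ix^2 * p^2 / (4 * Iy * M_alpha) = (103e-9)^2 * 23600^2 / (4 * 78e-8 * 0.6) = 3.156

3.156


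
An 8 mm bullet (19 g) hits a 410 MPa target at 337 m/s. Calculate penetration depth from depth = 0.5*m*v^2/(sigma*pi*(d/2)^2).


A = pi*(d/2)^2 = pi*(8/2)^2 = 50.2655 mm^2
E = 0.5*m*v^2 = 0.5*0.019*337^2 = 1078.91 J
depth = E/(sigma*A) = 1078.91 J / (410 MPa * 50.2655 mm^2) = 1078.91/(410 * 50.2655) m = 0.0523516 m ≈ 52.35 mm

52.35 mm


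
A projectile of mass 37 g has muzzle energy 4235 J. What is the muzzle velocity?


v = sqrt(2*E/m) = sqrt(2*4235/0.037) = 478.5 m/s

478.5 m/s


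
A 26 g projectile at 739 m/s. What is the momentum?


p = m*v = 0.026*739 = 19.21 kg·m/s

19.21 kg·m/s


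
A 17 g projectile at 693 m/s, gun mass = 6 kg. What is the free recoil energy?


v_r = m_p*v_p/m_gun = 0.017*693/6 = 1.9635 m/s, E_r = 0.5*m_gun*v_r^2 = 0.5*6*1.9635^2 = 11.57 J

11.57 J


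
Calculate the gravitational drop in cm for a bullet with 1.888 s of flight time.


drop = 0.5*g*t^2 = 0.5*9.81*1.888^2 = 17.4841 m ≈ 1748 cm

1748 cm


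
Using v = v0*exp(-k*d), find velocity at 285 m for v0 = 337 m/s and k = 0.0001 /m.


v = v0*exp(-k*d) = 337*exp(-0.0001*285) = 327.5 m/s

327.5 m/s


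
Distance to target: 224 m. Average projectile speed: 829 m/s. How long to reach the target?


t = d/v = 224/829 = 0.2702 s

0.2702 s


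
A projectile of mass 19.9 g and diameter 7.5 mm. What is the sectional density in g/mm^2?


SD = m/d^2 = 19.9/7.5^2 = 0.3538 g/mm^2

0.3538 g/mm^2


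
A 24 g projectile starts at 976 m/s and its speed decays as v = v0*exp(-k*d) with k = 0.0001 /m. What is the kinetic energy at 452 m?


v = v0*exp(-k*d) = 976*exp(-0.0001*452) = 932.867 m/s
E = 0.5*m*v^2 = 0.5*0.024*932.867^2 = 10443 J

10443 J


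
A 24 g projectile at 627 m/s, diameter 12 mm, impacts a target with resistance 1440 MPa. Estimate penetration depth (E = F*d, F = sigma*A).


A = pi*(d/2)^2 = pi*(12/2)^2 = 113.097 mm^2
E = 0.5*m*v^2 = 0.5*0.024*627^2 = 4717.55 J
depth = E/(sigma*A) = 4717.55 J / (1440 MPa * 113.097 mm^2) = 4717.55/(1440 * 113.097) m = 0.0289669 m ≈ 28.97 mm

28.97 mm


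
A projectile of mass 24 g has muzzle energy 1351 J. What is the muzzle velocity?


v = sqrt(2*E/m) = sqrt(2*1351/0.024) = 335.5 m/s

335.5 m/s


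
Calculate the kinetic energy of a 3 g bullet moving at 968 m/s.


E = 0.5*m*v^2 = 0.5*0.003*968^2 = 1406 J

1406 J


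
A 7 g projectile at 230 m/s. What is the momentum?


p = m*v = 0.007*230 = 1.61 kg·m/s

1.61 kg·m/s


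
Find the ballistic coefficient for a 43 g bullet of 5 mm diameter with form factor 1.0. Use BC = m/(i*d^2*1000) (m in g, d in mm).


BC = m/(i*d^2*1000) = 43/(1.0 * 5^2 * 1000) = 0.00172

0.00172


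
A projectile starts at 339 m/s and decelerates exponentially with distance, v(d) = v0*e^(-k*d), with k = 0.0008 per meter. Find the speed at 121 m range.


v = v0*exp(-k*d) = 339*exp(-0.0008*121) = 307.7 m/s

307.7 m/s


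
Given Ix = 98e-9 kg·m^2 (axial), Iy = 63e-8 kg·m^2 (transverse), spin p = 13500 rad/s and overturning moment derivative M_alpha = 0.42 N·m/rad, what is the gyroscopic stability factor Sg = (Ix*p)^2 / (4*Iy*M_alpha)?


Sg = Ix^2 * p^2 / (4 * Iy * M_alpha) = (98e-9)^2 * 13500^2 / (4 * 63e-8 * 0.42) = 1.654

1.654


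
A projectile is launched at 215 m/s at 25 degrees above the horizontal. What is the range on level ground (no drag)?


R = v0^2 * sin(2*theta) / g = 215^2 * sin(2*25°) / 9.81 = 3610 m

3610 m


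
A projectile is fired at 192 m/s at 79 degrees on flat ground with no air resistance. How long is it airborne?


T = 2*v0*sin(theta)/g = 2*192*sin(79°)/9.81 = 38.42 s

38.42 s


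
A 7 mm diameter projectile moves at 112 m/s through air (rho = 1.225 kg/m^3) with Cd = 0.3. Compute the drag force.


A = pi*(d/2)^2 = pi*(7/2000)^2 = 3.84845e-05 m^2
Fd = 0.5*Cd*rho*A*v^2 = 0.5*0.3*1.225*3.84845e-05*112^2 = 0.08871 N

0.08871 N


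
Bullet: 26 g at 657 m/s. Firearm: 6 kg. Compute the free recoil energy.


v_r = m_p*v_p/m_gun = 0.026*657/6 = 2.847 m/s, E_r = 0.5*m_gun*v_r^2 = 0.5*6*2.847^2 = 24.32 J

24.32 J


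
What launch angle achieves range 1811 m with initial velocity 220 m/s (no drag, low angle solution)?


sin(2*theta) = R*g/v0^2 = 1811*9.81/220^2 = 0.367064, theta = arcsin(0.367064)/2 = 10.77°

10.77 degrees


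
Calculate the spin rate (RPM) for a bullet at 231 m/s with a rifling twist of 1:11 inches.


twist_m = 11*0.0254 = 0.2794 m
spin = v/twist = 231/0.2794 = 826.7717 rev/s
RPM = spin*60 = 826.7717*60 ≈ 49606 RPM

49606 RPM


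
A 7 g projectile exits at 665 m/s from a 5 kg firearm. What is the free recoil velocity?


v_recoil = m_p * v_p / m_gun = 0.007 * 665 / 5 = 0.931 m/s

0.931 m/s


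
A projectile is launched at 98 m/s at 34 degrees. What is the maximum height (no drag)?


H = (v0*sin(theta))^2 / (2g) = (98*sin(34°))^2 / (2*9.81) = 153.1 m

153.1 m


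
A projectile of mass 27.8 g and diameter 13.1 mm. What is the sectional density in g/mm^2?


SD = m/d^2 = 27.8/13.1^2 = 0.162 g/mm^2

0.162 g/mm^2


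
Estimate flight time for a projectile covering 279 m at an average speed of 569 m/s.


t = d/v = 279/569 = 0.4903 s

0.4903 s


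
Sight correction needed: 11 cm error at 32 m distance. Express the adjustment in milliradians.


1 mrad subtends 1 cm per 10 m of range, so adj = error_cm / (dist_m / 10) = 11 / (32/10) = 3.438 mrad

3.438 mrad


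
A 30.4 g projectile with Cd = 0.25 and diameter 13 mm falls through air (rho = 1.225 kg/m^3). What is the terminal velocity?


A = pi*(d/2)^2 = pi*(13/2000)^2 = 1.32732e-04 m^2
vt = sqrt(2mg/(Cd*rho*A)) = sqrt(2*0.0304*9.81/(0.25 * 1.225 * 1.32732e-04)) = 121.1 m/s

121.1 m/s


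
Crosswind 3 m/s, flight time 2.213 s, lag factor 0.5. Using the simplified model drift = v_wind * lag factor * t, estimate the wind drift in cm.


drift = v_wind * lag * t = 3 * 0.5 * 2.213 = 3.3195 m ≈ 331.9 cm

331.9 cm


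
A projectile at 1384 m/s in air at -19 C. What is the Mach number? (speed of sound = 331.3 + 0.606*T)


a = 331.3 + 0.606*(-19) = 319.786 m/s
M = v/a = 1384/319.786 = 4.328

4.328


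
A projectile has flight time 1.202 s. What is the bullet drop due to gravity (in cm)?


drop = 0.5*g*t^2 = 0.5*9.81*1.202^2 = 7.08676 m ≈ 708.7 cm

708.7 cm


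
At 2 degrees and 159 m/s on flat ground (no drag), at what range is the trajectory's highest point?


R = v0^2*sin(2*theta)/g = 159^2*sin(2*2°)/9.81 = 179.767 m
apex_dist = R/2 = 179.767/2 = 89.88 m

89.88 m


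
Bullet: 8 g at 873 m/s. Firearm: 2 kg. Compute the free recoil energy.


v_r = m_p*v_p/m_gun = 0.008*873/2 = 3.492 m/s, E_r = 0.5*m_gun*v_r^2 = 0.5*2*3.492^2 = 12.19 J

12.19 J


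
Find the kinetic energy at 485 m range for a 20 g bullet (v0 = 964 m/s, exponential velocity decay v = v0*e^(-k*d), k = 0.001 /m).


v = v0*exp(-k*d) = 964*exp(-0.001*485) = 593.532 m/s
E = 0.5*m*v^2 = 0.5*0.02*593.532^2 = 3523 J

3523 J


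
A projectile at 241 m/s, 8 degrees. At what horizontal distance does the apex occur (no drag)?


R = v0^2*sin(2*theta)/g = 241^2*sin(2*8°)/9.81 = 1631.94 m
apex_dist = R/2 = 1631.94/2 = 816 m

816 m


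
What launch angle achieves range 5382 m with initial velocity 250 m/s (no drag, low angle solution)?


sin(2*theta) = R*g/v0^2 = 5382*9.81/250^2 = 0.844759, theta = arcsin(0.844759)/2 = 28.82°

28.82 degrees


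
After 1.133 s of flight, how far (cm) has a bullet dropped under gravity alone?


drop = 0.5*g*t^2 = 0.5*9.81*1.133^2 = 6.29649 m ≈ 629.6 cm

629.6 cm


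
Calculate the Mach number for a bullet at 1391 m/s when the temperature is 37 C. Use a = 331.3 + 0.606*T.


a = 331.3 + 0.606*(37) = 353.722 m/s
M = v/a = 1391/353.722 = 3.932

3.932


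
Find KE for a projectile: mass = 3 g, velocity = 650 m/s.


E = 0.5*m*v^2 = 0.5*0.003*650^2 = 633.8 J

633.8 J


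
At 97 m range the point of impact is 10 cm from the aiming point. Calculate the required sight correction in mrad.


1 mrad subtends 1 cm per 10 m of range, so adj = error_cm / (dist_m / 10) = 10 / (97/10) = 1.031 mrad

1.031 mrad


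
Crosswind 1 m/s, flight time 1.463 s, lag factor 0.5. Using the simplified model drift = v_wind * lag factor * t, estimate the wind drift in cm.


drift = v_wind * lag * t = 1 * 0.5 * 1.463 = 0.7315 m ≈ 73.15 cm

73.15 cm


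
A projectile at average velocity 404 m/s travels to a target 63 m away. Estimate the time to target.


t = d/v = 63/404 = 0.1559 s

0.1559 s


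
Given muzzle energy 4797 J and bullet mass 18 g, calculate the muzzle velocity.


v = sqrt(2*E/m) = sqrt(2*4797/0.018) = 730.1 m/s

730.1 m/s


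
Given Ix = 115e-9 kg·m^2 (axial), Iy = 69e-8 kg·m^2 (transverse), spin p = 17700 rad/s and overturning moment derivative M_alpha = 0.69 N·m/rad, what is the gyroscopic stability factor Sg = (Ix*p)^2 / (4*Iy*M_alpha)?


Sg = Ix^2 * p^2 / (4 * Iy * M_alpha) = (115e-9)^2 * 17700^2 / (4 * 69e-8 * 0.69) = 2.176

2.176


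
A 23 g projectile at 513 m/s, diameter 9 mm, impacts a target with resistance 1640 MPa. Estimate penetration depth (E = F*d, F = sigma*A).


A = pi*(d/2)^2 = pi*(9/2)^2 = 63.6173 mm^2
E = 0.5*m*v^2 = 0.5*0.023*513^2 = 3026.44 J
depth = E/(sigma*A) = 3026.44 J / (1640 MPa * 63.6173 mm^2) = 3026.44/(1640 * 63.6173) m = 0.0290077 m ≈ 29.01 mm

29.01 mm


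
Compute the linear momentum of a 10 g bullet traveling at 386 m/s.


p = m*v = 0.01*386 = 3.86 kg·m/s

3.86 kg·m/s


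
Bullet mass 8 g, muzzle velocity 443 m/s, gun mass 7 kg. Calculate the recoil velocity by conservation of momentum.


v_recoil = m_p * v_p / m_gun = 0.008 * 443 / 7 = 0.5063 m/s

0.5063 m/s


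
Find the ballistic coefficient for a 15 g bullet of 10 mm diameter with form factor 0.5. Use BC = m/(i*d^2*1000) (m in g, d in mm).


BC = m/(i*d^2*1000) = 15/(0.5 * 10^2 * 1000) = 0.0003

0.0003


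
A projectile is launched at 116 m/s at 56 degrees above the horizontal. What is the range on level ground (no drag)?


R = v0^2 * sin(2*theta) / g = 116^2 * sin(2*56°) / 9.81 = 1272 m

1272 m


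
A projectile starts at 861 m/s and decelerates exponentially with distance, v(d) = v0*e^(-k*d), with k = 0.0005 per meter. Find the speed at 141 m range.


v = v0*exp(-k*d) = 861*exp(-0.0005*141) = 802.4 m/s

802.4 m/s


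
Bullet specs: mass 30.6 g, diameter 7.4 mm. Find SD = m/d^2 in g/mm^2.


SD = m/d^2 = 30.6/7.4^2 = 0.5588 g/mm^2

0.5588 g/mm^2


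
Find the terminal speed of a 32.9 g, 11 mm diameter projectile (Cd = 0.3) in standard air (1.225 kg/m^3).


A = pi*(d/2)^2 = pi*(11/2000)^2 = 9.50332e-05 m^2
vt = sqrt(2mg/(Cd*rho*A)) = sqrt(2*0.0329*9.81/(0.3 * 1.225 * 9.50332e-05)) = 136 m/s

136 m/s


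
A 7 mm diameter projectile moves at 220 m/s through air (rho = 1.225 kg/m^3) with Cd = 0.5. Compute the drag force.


A = pi*(d/2)^2 = pi*(7/2000)^2 = 3.84845e-05 m^2
Fd = 0.5*Cd*rho*A*v^2 = 0.5*0.5*1.225*3.84845e-05*220^2 = 0.5704 N

0.5704 N


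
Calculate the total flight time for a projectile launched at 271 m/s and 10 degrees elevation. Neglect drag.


T = 2*v0*sin(theta)/g = 2*271*sin(10°)/9.81 = 9.594 s

9.594 s


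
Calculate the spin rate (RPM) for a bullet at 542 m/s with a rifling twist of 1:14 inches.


twist_m = 14*0.0254 = 0.3556 m
spin = v/twist = 542/0.3556 = 1524.184 rev/s
RPM = spin*60 = 1524.184*60 ≈ 91451 RPM

91451 RPM


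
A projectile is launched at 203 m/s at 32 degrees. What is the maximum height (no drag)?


H = (v0*sin(theta))^2 / (2g) = (203*sin(32°))^2 / (2*9.81) = 589.8 m

589.8 m


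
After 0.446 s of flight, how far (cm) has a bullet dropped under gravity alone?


drop = 0.5*g*t^2 = 0.5*9.81*0.446^2 = 0.975683 m ≈ 97.57 cm

97.57 cm


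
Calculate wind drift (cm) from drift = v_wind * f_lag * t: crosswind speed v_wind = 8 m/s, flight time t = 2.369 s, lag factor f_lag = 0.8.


drift = v_wind * lag * t = 8 * 0.8 * 2.369 = 15.1616 m ≈ 1516 cm

1516 cm


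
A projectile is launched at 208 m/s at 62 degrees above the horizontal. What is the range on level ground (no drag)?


R = v0^2 * sin(2*theta) / g = 208^2 * sin(2*62°) / 9.81 = 3656 m

3656 m


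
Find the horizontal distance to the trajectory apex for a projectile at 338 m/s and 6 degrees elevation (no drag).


R = v0^2*sin(2*theta)/g = 338^2*sin(2*6°)/9.81 = 2421.27 m
apex_dist = R/2 = 2421.27/2 = 1211 m

1211 m


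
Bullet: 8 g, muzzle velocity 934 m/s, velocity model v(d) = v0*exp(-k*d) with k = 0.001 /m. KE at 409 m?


v = v0*exp(-k*d) = 934*exp(-0.001*409) = 620.469 m/s
E = 0.5*m*v^2 = 0.5*0.008*620.469^2 = 1540 J

1540 J


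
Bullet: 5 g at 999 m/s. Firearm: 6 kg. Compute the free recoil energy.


v_r = m_p*v_p/m_gun = 0.005*999/6 = 0.8325 m/s, E_r = 0.5*m_gun*v_r^2 = 0.5*6*0.8325^2 = 2.079 J

2.079 J


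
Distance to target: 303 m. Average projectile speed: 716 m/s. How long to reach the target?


t = d/v = 303/716 = 0.4232 s

0.4232 s


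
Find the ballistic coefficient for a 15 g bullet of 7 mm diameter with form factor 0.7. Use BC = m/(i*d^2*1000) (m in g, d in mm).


BC = m/(i*d^2*1000) = 15/(0.7 * 7^2 * 1000) = 0.0004373

0.0004373


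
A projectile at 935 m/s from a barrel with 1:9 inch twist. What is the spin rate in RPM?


twist_m = 9*0.0254 = 0.2286 m
spin = v/twist = 935/0.2286 = 4090.114 rev/s
RPM = spin*60 = 4090.114*60 ≈ 245407 RPM

245407 RPM


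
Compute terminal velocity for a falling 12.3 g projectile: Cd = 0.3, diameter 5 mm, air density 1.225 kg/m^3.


A = pi*(d/2)^2 = pi*(5/2000)^2 = 1.96350e-05 m^2
vt = sqrt(2mg/(Cd*rho*A)) = sqrt(2*0.0123*9.81/(0.3 * 1.225 * 1.96350e-05)) = 182.9 m/s

182.9 m/s


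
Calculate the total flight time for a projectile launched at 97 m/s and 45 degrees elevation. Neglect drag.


T = 2*v0*sin(theta)/g = 2*97*sin(45°)/9.81 = 13.98 s

13.98 s


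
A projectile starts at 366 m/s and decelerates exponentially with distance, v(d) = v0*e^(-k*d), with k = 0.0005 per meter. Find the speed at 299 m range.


v = v0*exp(-k*d) = 366*exp(-0.0005*299) = 315.2 m/s

315.2 m/s


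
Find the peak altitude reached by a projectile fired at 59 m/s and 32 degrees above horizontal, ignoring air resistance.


H = (v0*sin(theta))^2 / (2g) = (59*sin(32°))^2 / (2*9.81) = 49.82 m

49.82 m


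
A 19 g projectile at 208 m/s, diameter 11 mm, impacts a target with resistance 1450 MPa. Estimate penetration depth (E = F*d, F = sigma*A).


A = pi*(d/2)^2 = pi*(11/2)^2 = 95.0332 mm^2
E = 0.5*m*v^2 = 0.5*0.019*208^2 = 411.008 J
depth = E/(sigma*A) = 411.008 J / (1450 MPa * 95.0332 mm^2) = 411.008/(1450 * 95.0332) m = 0.00298268 m ≈ 2.983 mm

2.983 mm


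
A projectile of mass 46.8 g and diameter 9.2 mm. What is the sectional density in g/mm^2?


SD = m/d^2 = 46.8/9.2^2 = 0.5529 g/mm^2

0.5529 g/mm^2


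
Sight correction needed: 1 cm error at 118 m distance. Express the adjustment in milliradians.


1 mrad subtends 1 cm per 10 m of range, so adj = error_cm / (dist_m / 10) = 1 / (118/10) = 0.08475 mrad

0.08475 mrad


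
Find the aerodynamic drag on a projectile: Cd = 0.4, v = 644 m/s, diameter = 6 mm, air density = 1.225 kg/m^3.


A = pi*(d/2)^2 = pi*(6/2000)^2 = 2.82743e-05 m^2
Fd = 0.5*Cd*rho*A*v^2 = 0.5*0.4*1.225*2.82743e-05*644^2 = 2.873 N

2.873 N


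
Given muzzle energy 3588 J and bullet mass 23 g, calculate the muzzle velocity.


v = sqrt(2*E/m) = sqrt(2*3588/0.023) = 558.6 m/s

558.6 m/s


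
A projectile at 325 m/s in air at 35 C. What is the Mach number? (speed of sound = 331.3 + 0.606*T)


a = 331.3 + 0.606*(35) = 352.51 m/s
M = v/a = 325/352.51 = 0.922

0.922


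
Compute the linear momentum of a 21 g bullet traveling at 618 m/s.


p = m*v = 0.021*618 = 12.98 kg·m/s

12.98 kg·m/s


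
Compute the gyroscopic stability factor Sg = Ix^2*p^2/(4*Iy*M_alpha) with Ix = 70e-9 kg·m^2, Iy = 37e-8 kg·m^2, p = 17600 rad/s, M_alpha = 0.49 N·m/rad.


Sg = Ix^2 * p^2 / (4 * Iy * M_alpha) = (70e-9)^2 * 17600^2 / (4 * 37e-8 * 0.49) = 2.093

2.093


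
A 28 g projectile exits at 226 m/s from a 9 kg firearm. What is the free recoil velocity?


v_recoil = m_p * v_p / m_gun = 0.028 * 226 / 9 = 0.7031 m/s

0.7031 m/s
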